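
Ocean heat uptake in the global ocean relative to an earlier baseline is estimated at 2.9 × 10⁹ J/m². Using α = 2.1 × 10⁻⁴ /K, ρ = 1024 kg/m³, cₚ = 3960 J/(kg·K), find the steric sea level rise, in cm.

15 cm

Δh = αQ/(ρcₚ) = 2.1×10⁻⁴ × 2.9×10⁹ / (1024 × 3960) ≈ 0.15018 m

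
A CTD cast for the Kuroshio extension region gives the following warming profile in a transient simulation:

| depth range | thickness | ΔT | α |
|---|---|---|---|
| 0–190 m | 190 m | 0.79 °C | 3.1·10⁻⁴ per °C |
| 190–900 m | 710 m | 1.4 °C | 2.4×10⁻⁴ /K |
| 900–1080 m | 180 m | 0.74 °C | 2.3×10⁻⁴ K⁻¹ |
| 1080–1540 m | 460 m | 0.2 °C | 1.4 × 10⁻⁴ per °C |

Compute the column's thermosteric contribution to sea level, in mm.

329 mm

0.79 × 190 × 3.1×10⁻⁴ = 0.046531 m
Layer 2: 2.4×10⁻⁴ × 1.4 × 710 = 0.23856 m
900–1080 m: 0.74 × 180 × 2.3×10⁻⁴ = 0.030636 m
Layer 4: 1.4×10⁻⁴ × 460 × 0.2 = 0.01288 m
Δh = 0.046531 + 0.23856 + 0.030636 + 0.01288 = 0.328607 m ≈ 329 mm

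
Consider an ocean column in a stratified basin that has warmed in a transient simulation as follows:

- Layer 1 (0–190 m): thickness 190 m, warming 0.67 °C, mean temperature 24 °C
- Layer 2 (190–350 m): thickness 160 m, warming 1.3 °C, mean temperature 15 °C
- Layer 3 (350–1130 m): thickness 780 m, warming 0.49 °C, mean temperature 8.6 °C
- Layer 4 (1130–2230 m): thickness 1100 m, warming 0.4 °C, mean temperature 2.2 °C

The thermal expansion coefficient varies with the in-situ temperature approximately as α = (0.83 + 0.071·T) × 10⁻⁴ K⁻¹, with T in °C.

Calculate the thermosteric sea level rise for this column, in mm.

Layer 1: α = (0.83 + 0.071×24)×10⁻⁴ = 2.534×10⁻⁴ K⁻¹
Layer 2: α = (0.83 + 0.071×15)×10⁻⁴ = 1.895×10⁻⁴ K⁻¹
Layer 3: α = (0.83 + 0.071×8.6)×10⁻⁴ = 1.4406×10⁻⁴ K⁻¹
Layer 4: α = (0.83 + 0.071×2.2)×10⁻⁴ = 0.9862×10⁻⁴ K⁻¹
2.534×10⁻⁴ × 190 × 0.67 = 0.03225782 m
Layer 2: 1.895×10⁻⁴ × 160 × 1.3 = 0.039416 m
350–1130 m: 0.49 × 780 × 1.4406×10⁻⁴ = 0.055059732 m
Layer 4: 1100 × 0.9862×10⁻⁴ × 0.4 = 0.0433928 m
Δh = 0.03225782 + 0.039416 + 0.055059732 + 0.0433928 = 0.170126352 m

170 mm of thermosteric rise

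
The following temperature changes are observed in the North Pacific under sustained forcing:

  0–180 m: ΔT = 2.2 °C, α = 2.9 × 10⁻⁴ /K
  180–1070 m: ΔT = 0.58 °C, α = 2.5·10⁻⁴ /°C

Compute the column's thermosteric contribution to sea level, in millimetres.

0–180 m: 180 × 2.2 × 2.9×10⁻⁴ = 0.11484 m
180–1070 m: 2.5×10⁻⁴ × 0.58 × 890 = 0.12905 m
Δh = 0.11484 + 0.12905 = 0.24389 m

240 mm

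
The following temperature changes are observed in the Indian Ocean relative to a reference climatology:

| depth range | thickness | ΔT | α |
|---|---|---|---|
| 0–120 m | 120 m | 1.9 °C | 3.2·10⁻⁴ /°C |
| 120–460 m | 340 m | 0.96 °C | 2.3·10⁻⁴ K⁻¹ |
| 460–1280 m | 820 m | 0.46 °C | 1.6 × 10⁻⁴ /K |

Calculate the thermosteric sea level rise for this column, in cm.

Δh ≈ 20.8 cm

Layer 1: 3.2×10⁻⁴ × 1.9 × 120 = 0.07296 m
0.96 × 2.3×10⁻⁴ × 340 = 0.075072 m
1.6×10⁻⁴ × 820 × 0.46 = 0.060352 m
Δh = 0.07296 + 0.075072 + 0.060352 = 0.208384 m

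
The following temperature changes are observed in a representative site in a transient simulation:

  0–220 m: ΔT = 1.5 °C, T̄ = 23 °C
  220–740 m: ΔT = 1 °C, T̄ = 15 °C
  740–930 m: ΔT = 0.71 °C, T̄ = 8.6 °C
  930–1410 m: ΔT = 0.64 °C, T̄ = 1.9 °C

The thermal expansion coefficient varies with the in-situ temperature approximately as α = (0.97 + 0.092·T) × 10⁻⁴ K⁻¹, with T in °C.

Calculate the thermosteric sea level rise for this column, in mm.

about 280 mm

Layer 1: α = (0.97 + 0.092×23)×10⁻⁴ = 3.086×10⁻⁴ K⁻¹
Layer 2: α = (0.97 + 0.092×15)×10⁻⁴ = 2.35×10⁻⁴ K⁻¹
Layer 3: α = (0.97 + 0.092×8.6)×10⁻⁴ = 1.7612×10⁻⁴ K⁻¹
Layer 4: α = (0.97 + 0.092×1.9)×10⁻⁴ = 1.1448×10⁻⁴ K⁻¹
3.086×10⁻⁴ × 1.5 × 220 = 0.101838 m
Layer 2: 1 × 520 × 2.35×10⁻⁴ = 0.12220 m
Layer 3: 0.71 × 1.7612×10⁻⁴ × 190 = 0.023758588 m
930–1410 m: 1.1448×10⁻⁴ × 480 × 0.64 = 0.035168256 m
Δh = 0.101838 + 0.12220 + 0.023758588 + 0.035168256 = 0.282964844 m ≈ 280 mm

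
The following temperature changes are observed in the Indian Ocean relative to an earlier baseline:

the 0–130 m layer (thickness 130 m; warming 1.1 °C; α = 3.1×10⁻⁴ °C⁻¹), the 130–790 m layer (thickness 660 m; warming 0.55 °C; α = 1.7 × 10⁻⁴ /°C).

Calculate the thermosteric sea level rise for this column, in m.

1.1 × 130 × 3.1×10⁻⁴ = 0.04433 m
660 × 0.55 × 1.7×10⁻⁴ = 0.06171 m
Δh = 0.04433 + 0.06171 = 0.10604 m ≈ 0.11 m

0.11 m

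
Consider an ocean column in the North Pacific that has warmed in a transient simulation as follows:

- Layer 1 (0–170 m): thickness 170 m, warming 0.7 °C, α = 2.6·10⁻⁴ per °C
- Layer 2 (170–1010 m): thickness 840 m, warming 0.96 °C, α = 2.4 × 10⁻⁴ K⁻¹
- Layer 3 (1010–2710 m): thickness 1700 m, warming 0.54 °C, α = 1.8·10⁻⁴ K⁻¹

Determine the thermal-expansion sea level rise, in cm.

2.6×10⁻⁴ × 170 × 0.7 = 0.03094 m
Layer 2: 840 × 2.4×10⁻⁴ × 0.96 = 0.193536 m
0.54 × 1700 × 1.8×10⁻⁴ = 0.16524 m
Δh = 0.03094 + 0.193536 + 0.16524 = 0.389716 m

39 cm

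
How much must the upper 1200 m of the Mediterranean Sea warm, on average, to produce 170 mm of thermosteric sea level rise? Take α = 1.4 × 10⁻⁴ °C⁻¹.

about 1.01 K

ΔT = Δh/(αH) = 0.17 / (1.4×10⁻⁴ × 1200) ≈ 1.012 K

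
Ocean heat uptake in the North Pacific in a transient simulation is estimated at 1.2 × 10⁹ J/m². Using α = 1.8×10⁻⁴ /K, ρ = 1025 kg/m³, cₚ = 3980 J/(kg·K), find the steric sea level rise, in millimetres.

Δh ≈ 53 mm

Δh = αQ/(ρcₚ) = 1.8×10⁻⁴ × 1.2×10⁹ / (1025 × 3980) ≈ 0.052948 m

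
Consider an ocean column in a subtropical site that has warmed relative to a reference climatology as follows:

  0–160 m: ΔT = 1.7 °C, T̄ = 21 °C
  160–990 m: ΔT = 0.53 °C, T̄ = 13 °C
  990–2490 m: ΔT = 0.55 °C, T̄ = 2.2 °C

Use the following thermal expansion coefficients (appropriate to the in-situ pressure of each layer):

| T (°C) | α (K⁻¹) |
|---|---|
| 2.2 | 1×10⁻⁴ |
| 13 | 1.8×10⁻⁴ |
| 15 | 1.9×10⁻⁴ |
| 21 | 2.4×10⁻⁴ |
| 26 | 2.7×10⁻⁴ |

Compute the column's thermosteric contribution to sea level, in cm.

Layer 1 at 21 °C → α = 2.4×10⁻⁴ K⁻¹
Layer 2 at 13 °C → α = 1.8×10⁻⁴ K⁻¹
Layer 3 at 2.2 °C → α = 1×10⁻⁴ K⁻¹
2.4×10⁻⁴ × 1.7 × 160 = 0.06528 m
1.8×10⁻⁴ × 0.53 × 830 = 0.079182 m
Layer 3: 0.55 × 1×10⁻⁴ × 1500 = 0.08250 m
Δh = 0.06528 + 0.079182 + 0.08250 = 0.226962 m

about 23 cm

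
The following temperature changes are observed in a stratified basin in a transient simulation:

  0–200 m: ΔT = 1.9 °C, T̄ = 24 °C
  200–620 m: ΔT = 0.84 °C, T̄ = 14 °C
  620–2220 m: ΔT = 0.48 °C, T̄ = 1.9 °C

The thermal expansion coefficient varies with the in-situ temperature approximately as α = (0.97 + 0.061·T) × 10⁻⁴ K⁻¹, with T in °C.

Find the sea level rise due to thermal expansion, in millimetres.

240 mm

Layer 1: α = (0.97 + 0.061×24)×10⁻⁴ = 2.434×10⁻⁴ K⁻¹
Layer 2: α = (0.97 + 0.061×14)×10⁻⁴ = 1.824×10⁻⁴ K⁻¹
Layer 3: α = (0.97 + 0.061×1.9)×10⁻⁴ = 1.0859×10⁻⁴ K⁻¹
Layer 1: 200 × 1.9 × 2.434×10⁻⁴ = 0.092492 m
Layer 2: 0.84 × 420 × 1.824×10⁻⁴ = 0.06435072 m
0.48 × 1.0859×10⁻⁴ × 1600 = 0.08339712 m
Δh = 0.092492 + 0.06435072 + 0.08339712 = 0.24023984 m ≈ 240 mm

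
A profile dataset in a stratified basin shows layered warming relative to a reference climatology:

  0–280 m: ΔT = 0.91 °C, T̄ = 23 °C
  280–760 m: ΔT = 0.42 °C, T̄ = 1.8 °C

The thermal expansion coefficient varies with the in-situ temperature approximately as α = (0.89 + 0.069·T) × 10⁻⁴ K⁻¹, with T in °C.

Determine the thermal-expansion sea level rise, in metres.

Layer 1: α = (0.89 + 0.069×23)×10⁻⁴ = 2.477×10⁻⁴ K⁻¹
Layer 2: α = (0.89 + 0.069×1.8)×10⁻⁴ = 1.0142×10⁻⁴ K⁻¹
Layer 1: 2.477×10⁻⁴ × 280 × 0.91 = 0.06311396 m
280–760 m: 0.42 × 1.0142×10⁻⁴ × 480 = 0.020446272 m
Δh = 0.06311396 + 0.020446272 = 0.083560232 m

0.084 m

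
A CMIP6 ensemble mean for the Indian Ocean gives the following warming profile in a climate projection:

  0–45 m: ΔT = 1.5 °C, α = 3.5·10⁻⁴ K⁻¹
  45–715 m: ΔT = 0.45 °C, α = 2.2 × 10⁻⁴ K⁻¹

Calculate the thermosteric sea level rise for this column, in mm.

about 90.0 mm

Layer 1: 45 × 1.5 × 3.5×10⁻⁴ = 0.023625 m
0.45 × 670 × 2.2×10⁻⁴ = 0.06633 m
Δh = 0.023625 + 0.06633 = 0.089955 m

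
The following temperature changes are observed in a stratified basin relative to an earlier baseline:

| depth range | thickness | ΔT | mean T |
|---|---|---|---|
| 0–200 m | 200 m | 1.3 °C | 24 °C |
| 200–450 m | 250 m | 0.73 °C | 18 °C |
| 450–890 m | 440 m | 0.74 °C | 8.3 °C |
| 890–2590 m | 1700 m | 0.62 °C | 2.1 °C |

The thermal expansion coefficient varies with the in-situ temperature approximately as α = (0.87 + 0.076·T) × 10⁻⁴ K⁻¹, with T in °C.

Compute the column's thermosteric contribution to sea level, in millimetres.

Layer 1: α = (0.87 + 0.076×24)×10⁻⁴ = 2.694×10⁻⁴ K⁻¹
Layer 2: α = (0.87 + 0.076×18)×10⁻⁴ = 2.238×10⁻⁴ K⁻¹
Layer 3: α = (0.87 + 0.076×8.3)×10⁻⁴ = 1.5008×10⁻⁴ K⁻¹
Layer 4: α = (0.87 + 0.076×2.1)×10⁻⁴ = 1.0296×10⁻⁴ K⁻¹
2.694×10⁻⁴ × 200 × 1.3 = 0.070044 m
200–450 m: 250 × 0.73 × 2.238×10⁻⁴ = 0.0408435 m
Layer 3: 440 × 0.74 × 1.5008×10⁻⁴ = 0.048866048 m
890–2590 m: 1700 × 1.0296×10⁻⁴ × 0.62 = 0.10851984 m
Δh = 0.070044 + 0.0408435 + 0.048866048 + 0.10851984 = 0.268273388 m ≈ 268 mm

268 mm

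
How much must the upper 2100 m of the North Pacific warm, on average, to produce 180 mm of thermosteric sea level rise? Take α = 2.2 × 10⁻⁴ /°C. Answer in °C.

0.39 °C

ΔT = Δh/(αH) = 0.18 / (2.2×10⁻⁴ × 2100) ≈ 0.3896 °C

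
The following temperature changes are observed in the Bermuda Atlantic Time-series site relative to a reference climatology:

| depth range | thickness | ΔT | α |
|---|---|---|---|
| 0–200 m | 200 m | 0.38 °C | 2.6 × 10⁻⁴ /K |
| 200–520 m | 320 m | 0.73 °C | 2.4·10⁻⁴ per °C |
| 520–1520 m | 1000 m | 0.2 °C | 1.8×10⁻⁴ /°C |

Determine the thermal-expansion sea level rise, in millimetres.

Δh ≈ 110 mm

0–200 m: 2.6×10⁻⁴ × 0.38 × 200 = 0.01976 m
200–520 m: 0.73 × 320 × 2.4×10⁻⁴ = 0.056064 m
520–1520 m: 0.2 × 1.8×10⁻⁴ × 1000 = 0.03600 m
Δh = 0.01976 + 0.056064 + 0.03600 = 0.111824 m ≈ 110 mm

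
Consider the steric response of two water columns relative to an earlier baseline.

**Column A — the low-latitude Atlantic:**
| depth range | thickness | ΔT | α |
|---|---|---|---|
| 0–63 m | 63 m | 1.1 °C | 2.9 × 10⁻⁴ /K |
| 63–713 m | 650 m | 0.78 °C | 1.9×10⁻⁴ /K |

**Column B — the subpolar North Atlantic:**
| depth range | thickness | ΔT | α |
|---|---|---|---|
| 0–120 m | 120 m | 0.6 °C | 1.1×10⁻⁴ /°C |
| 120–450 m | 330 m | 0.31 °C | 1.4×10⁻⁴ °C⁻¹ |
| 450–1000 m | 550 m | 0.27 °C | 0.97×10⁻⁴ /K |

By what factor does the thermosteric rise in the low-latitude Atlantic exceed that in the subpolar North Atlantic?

3.18

A Layer 1: 1.1 × 2.9×10⁻⁴ × 63 = 0.020097 m
A 63–713 m: 0.78 × 650 × 1.9×10⁻⁴ = 0.09633 m
A total: 0.116427 m
B 120 × 0.6 × 1.1×10⁻⁴ = 0.00792 m
B Layer 2: 0.31 × 1.4×10⁻⁴ × 330 = 0.014322 m
B Layer 3: 550 × 0.97×10⁻⁴ × 0.27 = 0.0144045 m
B total: 0.0366465 m
Ratio: 0.116427 / 0.0366465 ≈ 3.177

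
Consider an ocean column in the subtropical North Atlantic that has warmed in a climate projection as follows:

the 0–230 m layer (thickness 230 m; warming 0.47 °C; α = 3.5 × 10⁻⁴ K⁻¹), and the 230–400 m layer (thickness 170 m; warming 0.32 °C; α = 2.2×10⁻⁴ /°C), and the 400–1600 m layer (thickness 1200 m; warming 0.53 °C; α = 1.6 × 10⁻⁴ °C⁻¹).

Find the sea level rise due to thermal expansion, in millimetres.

Layer 1: 0.47 × 3.5×10⁻⁴ × 230 = 0.037835 m
Layer 2: 0.32 × 2.2×10⁻⁴ × 170 = 0.011968 m
400–1600 m: 1.6×10⁻⁴ × 0.53 × 1200 = 0.10176 m
Δh = 0.037835 + 0.011968 + 0.10176 = 0.151563 m ≈ 152 mm

152 mm of thermosteric rise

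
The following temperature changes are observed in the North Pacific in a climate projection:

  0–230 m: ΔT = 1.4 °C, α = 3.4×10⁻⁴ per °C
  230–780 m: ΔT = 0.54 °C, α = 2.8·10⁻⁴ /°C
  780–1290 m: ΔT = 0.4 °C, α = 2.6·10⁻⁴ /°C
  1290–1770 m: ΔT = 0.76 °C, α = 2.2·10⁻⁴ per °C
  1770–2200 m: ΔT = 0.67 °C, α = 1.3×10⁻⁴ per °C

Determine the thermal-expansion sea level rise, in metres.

Layer 1: 1.4 × 230 × 3.4×10⁻⁴ = 0.10948 m
Layer 2: 550 × 0.54 × 2.8×10⁻⁴ = 0.08316 m
780–1290 m: 510 × 0.4 × 2.6×10⁻⁴ = 0.05304 m
Layer 4: 2.2×10⁻⁴ × 0.76 × 480 = 0.080256 m
1770–2200 m: 430 × 0.67 × 1.3×10⁻⁴ = 0.037453 m
Δh = 0.10948 + 0.08316 + 0.05304 + 0.080256 + 0.037453 = 0.363389 m ≈ 0.363 m

0.363 m of thermosteric rise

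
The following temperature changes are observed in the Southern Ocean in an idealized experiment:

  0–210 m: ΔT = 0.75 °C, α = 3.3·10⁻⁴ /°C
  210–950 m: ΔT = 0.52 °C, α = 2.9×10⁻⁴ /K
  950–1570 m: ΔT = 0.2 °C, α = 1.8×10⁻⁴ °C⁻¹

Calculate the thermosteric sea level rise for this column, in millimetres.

about 186 mm

210 × 3.3×10⁻⁴ × 0.75 = 0.051975 m
0.52 × 740 × 2.9×10⁻⁴ = 0.111592 m
950–1570 m: 620 × 0.2 × 1.8×10⁻⁴ = 0.02232 m
Δh = 0.051975 + 0.111592 + 0.02232 = 0.185887 m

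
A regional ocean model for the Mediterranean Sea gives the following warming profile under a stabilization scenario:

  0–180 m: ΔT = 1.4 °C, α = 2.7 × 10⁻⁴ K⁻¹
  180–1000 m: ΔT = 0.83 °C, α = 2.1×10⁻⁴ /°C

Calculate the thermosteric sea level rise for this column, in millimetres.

Layer 1: 1.4 × 180 × 2.7×10⁻⁴ = 0.06804 m
Layer 2: 2.1×10⁻⁴ × 0.83 × 820 = 0.142926 m
Δh = 0.06804 + 0.142926 = 0.210966 m

211 mm of thermosteric rise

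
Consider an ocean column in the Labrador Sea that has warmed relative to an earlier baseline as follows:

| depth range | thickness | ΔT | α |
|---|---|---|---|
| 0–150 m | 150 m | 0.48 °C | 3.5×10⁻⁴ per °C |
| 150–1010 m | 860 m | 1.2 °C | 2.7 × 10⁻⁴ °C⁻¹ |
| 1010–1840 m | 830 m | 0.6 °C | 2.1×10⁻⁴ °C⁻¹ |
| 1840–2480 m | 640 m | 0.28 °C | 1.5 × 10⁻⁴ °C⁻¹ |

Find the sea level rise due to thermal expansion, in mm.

0–150 m: 3.5×10⁻⁴ × 150 × 0.48 = 0.02520 m
1.2 × 860 × 2.7×10⁻⁴ = 0.27864 m
Layer 3: 0.6 × 2.1×10⁻⁴ × 830 = 0.10458 m
Layer 4: 640 × 1.5×10⁻⁴ × 0.28 = 0.02688 m
Δh = 0.02520 + 0.27864 + 0.10458 + 0.02688 = 0.43530 m

Δh ≈ 435 mm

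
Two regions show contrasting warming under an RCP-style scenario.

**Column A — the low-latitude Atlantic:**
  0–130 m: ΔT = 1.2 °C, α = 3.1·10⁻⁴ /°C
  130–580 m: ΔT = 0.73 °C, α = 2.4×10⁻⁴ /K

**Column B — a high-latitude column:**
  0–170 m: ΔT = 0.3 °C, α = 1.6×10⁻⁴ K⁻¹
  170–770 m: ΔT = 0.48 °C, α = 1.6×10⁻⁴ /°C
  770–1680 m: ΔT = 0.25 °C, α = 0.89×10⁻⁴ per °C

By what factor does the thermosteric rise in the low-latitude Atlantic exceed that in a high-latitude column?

1.71

A 130 × 3.1×10⁻⁴ × 1.2 = 0.04836 m
A 2.4×10⁻⁴ × 0.73 × 450 = 0.07884 m
A total: 0.12720 m
B 0–170 m: 170 × 1.6×10⁻⁴ × 0.3 = 0.00816 m
B 170–770 m: 600 × 0.48 × 1.6×10⁻⁴ = 0.04608 m
B 0.25 × 0.89×10⁻⁴ × 910 = 0.0202475 m
B total: 0.0744875 m
Ratio: 0.12720 / 0.0744875 ≈ 1.708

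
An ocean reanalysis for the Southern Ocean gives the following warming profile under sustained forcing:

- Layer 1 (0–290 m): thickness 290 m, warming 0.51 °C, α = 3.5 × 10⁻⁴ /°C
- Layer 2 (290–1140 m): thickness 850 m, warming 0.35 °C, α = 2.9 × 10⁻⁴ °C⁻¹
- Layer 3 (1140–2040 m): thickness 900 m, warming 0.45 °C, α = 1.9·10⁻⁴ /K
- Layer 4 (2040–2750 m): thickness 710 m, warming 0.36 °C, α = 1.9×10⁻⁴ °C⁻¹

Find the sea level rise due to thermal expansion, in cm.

Δh ≈ 26 cm

0–290 m: 290 × 3.5×10⁻⁴ × 0.51 = 0.051765 m
0.35 × 2.9×10⁻⁴ × 850 = 0.086275 m
Layer 3: 0.45 × 900 × 1.9×10⁻⁴ = 0.07695 m
2040–2750 m: 0.36 × 1.9×10⁻⁴ × 710 = 0.048564 m
Δh = 0.051765 + 0.086275 + 0.07695 + 0.048564 = 0.263554 m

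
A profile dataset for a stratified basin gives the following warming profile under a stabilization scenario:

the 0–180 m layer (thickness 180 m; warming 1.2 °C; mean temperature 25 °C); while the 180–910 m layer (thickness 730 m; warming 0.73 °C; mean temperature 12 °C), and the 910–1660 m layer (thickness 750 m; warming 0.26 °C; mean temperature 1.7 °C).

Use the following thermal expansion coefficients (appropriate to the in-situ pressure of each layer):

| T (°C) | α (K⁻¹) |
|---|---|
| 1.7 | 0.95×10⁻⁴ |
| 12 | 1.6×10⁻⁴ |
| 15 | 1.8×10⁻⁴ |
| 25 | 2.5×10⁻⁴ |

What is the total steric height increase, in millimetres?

Layer 1 at 25 °C → α = 2.5×10⁻⁴ K⁻¹
Layer 2 at 12 °C → α = 1.6×10⁻⁴ K⁻¹
Layer 3 at 1.7 °C → α = 0.95×10⁻⁴ K⁻¹
0–180 m: 1.2 × 2.5×10⁻⁴ × 180 = 0.05400 m
Layer 2: 0.73 × 1.6×10⁻⁴ × 730 = 0.085264 m
Layer 3: 750 × 0.95×10⁻⁴ × 0.26 = 0.018525 m
Δh = 0.05400 + 0.085264 + 0.018525 = 0.157789 m

about 158 mm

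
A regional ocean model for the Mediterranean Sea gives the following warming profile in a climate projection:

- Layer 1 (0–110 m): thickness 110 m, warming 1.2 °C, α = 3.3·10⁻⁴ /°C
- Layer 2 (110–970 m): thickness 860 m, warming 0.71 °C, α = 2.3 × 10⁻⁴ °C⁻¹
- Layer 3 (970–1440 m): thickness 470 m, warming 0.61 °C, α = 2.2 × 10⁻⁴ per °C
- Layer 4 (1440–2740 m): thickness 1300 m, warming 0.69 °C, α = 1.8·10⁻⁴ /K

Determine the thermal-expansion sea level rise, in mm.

Layer 1: 3.3×10⁻⁴ × 110 × 1.2 = 0.04356 m
Layer 2: 860 × 0.71 × 2.3×10⁻⁴ = 0.140438 m
470 × 0.61 × 2.2×10⁻⁴ = 0.063074 m
1440–2740 m: 1.8×10⁻⁴ × 0.69 × 1300 = 0.16146 m
Δh = 0.04356 + 0.140438 + 0.063074 + 0.16146 = 0.408532 m ≈ 409 mm

Δh ≈ 409 mm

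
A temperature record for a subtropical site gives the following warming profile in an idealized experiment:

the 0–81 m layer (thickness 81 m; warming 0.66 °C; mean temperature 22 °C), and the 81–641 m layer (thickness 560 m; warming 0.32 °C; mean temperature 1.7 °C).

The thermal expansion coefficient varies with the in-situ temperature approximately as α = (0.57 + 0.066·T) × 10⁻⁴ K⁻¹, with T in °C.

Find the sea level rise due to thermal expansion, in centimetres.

Layer 1: α = (0.57 + 0.066×22)×10⁻⁴ = 2.022×10⁻⁴ K⁻¹
Layer 2: α = (0.57 + 0.066×1.7)×10⁻⁴ = 0.6822×10⁻⁴ K⁻¹
0.66 × 2.022×10⁻⁴ × 81 = 0.010809612 m
81–641 m: 0.32 × 560 × 0.6822×10⁻⁴ = 0.012225024 m
Δh = 0.010809612 + 0.012225024 = 0.023034636 m

2.3 cm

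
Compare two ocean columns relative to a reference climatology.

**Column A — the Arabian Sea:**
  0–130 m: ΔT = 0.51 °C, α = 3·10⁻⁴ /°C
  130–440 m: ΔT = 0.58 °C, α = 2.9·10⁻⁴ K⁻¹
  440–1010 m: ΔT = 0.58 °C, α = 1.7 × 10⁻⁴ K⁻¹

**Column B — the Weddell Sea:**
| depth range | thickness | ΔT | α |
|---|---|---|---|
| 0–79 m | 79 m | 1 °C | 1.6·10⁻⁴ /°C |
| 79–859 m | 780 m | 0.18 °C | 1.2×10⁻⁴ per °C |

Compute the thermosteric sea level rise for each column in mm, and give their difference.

A 0–130 m: 3×10⁻⁴ × 130 × 0.51 = 0.01989 m
A 2.9×10⁻⁴ × 0.58 × 310 = 0.052142 m
A Layer 3: 570 × 0.58 × 1.7×10⁻⁴ = 0.056202 m
A total: 0.128234 m
B Layer 1: 1.6×10⁻⁴ × 79 × 1 = 0.01264 m
B Layer 2: 780 × 1.2×10⁻⁴ × 0.18 = 0.016848 m
B total: 0.029488 m
Difference: 0.128234 − 0.029488 = 0.098746 m

A: 130 mm; B: 29 mm; difference 99 mm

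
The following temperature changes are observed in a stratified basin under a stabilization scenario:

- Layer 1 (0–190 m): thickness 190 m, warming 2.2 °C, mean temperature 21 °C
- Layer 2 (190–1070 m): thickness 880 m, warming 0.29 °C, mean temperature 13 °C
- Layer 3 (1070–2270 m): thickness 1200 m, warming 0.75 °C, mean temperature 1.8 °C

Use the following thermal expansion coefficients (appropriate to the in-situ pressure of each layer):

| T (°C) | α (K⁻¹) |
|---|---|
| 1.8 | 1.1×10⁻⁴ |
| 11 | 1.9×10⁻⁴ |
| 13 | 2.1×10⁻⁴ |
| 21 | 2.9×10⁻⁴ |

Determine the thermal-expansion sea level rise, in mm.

Layer 1 at 21 °C → α = 2.9×10⁻⁴ K⁻¹
Layer 2 at 13 °C → α = 2.1×10⁻⁴ K⁻¹
Layer 3 at 1.8 °C → α = 1.1×10⁻⁴ K⁻¹
0–190 m: 2.9×10⁻⁴ × 2.2 × 190 = 0.12122 m
Layer 2: 880 × 2.1×10⁻⁴ × 0.29 = 0.053592 m
1200 × 1.1×10⁻⁴ × 0.75 = 0.09900 m
Δh = 0.12122 + 0.053592 + 0.09900 = 0.273812 m ≈ 274 mm

about 274 mm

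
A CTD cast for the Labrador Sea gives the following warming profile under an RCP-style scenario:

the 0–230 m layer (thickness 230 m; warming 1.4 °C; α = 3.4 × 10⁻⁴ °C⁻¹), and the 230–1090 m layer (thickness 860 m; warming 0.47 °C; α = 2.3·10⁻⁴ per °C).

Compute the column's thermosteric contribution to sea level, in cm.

20.2 cm of thermosteric rise

0–230 m: 230 × 3.4×10⁻⁴ × 1.4 = 0.10948 m
230–1090 m: 2.3×10⁻⁴ × 0.47 × 860 = 0.092966 m
Δh = 0.10948 + 0.092966 = 0.202446 m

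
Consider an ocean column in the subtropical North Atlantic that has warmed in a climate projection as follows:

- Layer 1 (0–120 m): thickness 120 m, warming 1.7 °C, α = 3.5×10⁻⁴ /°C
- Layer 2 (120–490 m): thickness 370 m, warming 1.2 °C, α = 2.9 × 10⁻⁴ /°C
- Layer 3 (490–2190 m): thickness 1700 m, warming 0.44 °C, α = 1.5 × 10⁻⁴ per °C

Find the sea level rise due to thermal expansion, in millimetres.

120 × 3.5×10⁻⁴ × 1.7 = 0.07140 m
Layer 2: 370 × 2.9×10⁻⁴ × 1.2 = 0.12876 m
Layer 3: 1.5×10⁻⁴ × 1700 × 0.44 = 0.11220 m
Δh = 0.07140 + 0.12876 + 0.11220 = 0.31236 m

about 312 mm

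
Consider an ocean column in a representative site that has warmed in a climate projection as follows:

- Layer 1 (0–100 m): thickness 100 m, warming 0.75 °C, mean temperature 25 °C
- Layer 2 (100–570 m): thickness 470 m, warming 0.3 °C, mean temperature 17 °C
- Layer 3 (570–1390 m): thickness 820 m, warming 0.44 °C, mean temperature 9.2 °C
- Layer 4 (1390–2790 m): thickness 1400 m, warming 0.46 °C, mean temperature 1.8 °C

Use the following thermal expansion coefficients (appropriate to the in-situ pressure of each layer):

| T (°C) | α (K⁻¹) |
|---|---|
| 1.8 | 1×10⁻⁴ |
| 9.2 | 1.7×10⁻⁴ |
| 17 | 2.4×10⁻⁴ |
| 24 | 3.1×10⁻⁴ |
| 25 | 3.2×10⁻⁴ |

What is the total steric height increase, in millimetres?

180 mm

Layer 1 at 25 °C → α = 3.2×10⁻⁴ K⁻¹
Layer 2 at 17 °C → α = 2.4×10⁻⁴ K⁻¹
Layer 3 at 9.2 °C → α = 1.7×10⁻⁴ K⁻¹
Layer 4 at 1.8 °C → α = 1×10⁻⁴ K⁻¹
Layer 1: 0.75 × 100 × 3.2×10⁻⁴ = 0.02400 m
470 × 0.3 × 2.4×10⁻⁴ = 0.03384 m
1.7×10⁻⁴ × 820 × 0.44 = 0.061336 m
1390–2790 m: 1400 × 0.46 × 1×10⁻⁴ = 0.06440 m
Δh = 0.02400 + 0.03384 + 0.061336 + 0.06440 = 0.183576 m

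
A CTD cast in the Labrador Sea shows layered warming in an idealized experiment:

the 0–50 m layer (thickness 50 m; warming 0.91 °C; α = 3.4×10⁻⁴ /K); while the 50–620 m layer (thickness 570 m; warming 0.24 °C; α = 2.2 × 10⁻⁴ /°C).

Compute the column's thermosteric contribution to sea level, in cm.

Δh ≈ 4.56 cm

0–50 m: 0.91 × 50 × 3.4×10⁻⁴ = 0.01547 m
50–620 m: 570 × 2.2×10⁻⁴ × 0.24 = 0.030096 m
Δh = 0.01547 + 0.030096 = 0.045566 m ≈ 4.56 cm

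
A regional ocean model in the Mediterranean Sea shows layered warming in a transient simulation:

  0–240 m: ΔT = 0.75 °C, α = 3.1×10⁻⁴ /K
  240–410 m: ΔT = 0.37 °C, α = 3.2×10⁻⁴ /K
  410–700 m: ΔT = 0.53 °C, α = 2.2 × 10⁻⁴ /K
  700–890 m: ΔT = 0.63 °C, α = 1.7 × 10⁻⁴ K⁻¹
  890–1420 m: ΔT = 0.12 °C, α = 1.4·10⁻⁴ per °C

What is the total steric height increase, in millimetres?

about 139 mm

0–240 m: 240 × 0.75 × 3.1×10⁻⁴ = 0.05580 m
240–410 m: 3.2×10⁻⁴ × 170 × 0.37 = 0.020128 m
410–700 m: 2.2×10⁻⁴ × 0.53 × 290 = 0.033814 m
Layer 4: 1.7×10⁻⁴ × 0.63 × 190 = 0.020349 m
890–1420 m: 1.4×10⁻⁴ × 530 × 0.12 = 0.008904 m
Δh = 0.05580 + 0.020128 + 0.033814 + 0.020349 + 0.008904 = 0.138995 m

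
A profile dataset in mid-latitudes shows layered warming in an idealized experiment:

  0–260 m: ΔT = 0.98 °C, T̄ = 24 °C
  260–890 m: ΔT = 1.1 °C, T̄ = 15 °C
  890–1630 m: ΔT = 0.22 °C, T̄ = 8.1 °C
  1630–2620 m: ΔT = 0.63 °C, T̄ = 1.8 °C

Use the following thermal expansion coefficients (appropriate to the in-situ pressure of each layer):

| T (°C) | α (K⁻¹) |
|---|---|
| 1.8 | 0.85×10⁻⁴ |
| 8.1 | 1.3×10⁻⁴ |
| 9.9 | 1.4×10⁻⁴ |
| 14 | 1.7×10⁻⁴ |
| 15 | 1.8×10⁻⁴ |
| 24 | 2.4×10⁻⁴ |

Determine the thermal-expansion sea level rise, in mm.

Δh = 260 mm

Layer 1 at 24 °C → α = 2.4×10⁻⁴ K⁻¹
Layer 2 at 15 °C → α = 1.8×10⁻⁴ K⁻¹
Layer 3 at 8.1 °C → α = 1.3×10⁻⁴ K⁻¹
Layer 4 at 1.8 °C → α = 0.85×10⁻⁴ K⁻¹
0–260 m: 0.98 × 260 × 2.4×10⁻⁴ = 0.061152 m
Layer 2: 1.1 × 630 × 1.8×10⁻⁴ = 0.12474 m
1.3×10⁻⁴ × 740 × 0.22 = 0.021164 m
Layer 4: 0.85×10⁻⁴ × 990 × 0.63 = 0.0530145 m
Δh = 0.061152 + 0.12474 + 0.021164 + 0.0530145 = 0.2600705 m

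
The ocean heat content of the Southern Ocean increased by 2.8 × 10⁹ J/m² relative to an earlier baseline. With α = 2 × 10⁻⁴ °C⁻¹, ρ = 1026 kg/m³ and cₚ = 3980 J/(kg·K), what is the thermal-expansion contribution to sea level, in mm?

Δh = αQ/(ρcₚ) = 2×10⁻⁴ × 2.8×10⁹ / (1026 × 3980) ≈ 0.13714 m

Δh = 140 mm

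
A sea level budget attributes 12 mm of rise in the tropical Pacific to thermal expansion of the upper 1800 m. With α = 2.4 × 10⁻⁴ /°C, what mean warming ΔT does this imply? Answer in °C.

0.0278 °C

ΔT = Δh/(αH) = 0.012 / (2.4×10⁻⁴ × 1800) ≈ 0.02778 °C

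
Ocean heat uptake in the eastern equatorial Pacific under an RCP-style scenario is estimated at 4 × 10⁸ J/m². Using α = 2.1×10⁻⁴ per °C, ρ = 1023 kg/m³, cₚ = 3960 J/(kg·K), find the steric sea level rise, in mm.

Δh = αQ/(ρcₚ) = 2.1×10⁻⁴ × 4×10⁸ / (1023 × 3960) ≈ 0.020735 m

21 mm of thermosteric rise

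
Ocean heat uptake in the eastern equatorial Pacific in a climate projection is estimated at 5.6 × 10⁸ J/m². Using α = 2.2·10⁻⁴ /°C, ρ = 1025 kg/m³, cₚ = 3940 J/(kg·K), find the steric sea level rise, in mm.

30.5 mm

Δh = αQ/(ρcₚ) = 2.2×10⁻⁴ × 5.6×10⁸ / (1025 × 3940) ≈ 0.030506 m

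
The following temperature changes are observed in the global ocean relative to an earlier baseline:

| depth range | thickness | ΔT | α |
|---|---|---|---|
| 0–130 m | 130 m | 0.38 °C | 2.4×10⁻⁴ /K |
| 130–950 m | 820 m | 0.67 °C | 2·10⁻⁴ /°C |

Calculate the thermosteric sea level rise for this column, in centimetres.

Layer 1: 0.38 × 2.4×10⁻⁴ × 130 = 0.011856 m
2×10⁻⁴ × 0.67 × 820 = 0.10988 m
Δh = 0.011856 + 0.10988 = 0.121736 m ≈ 12 cm

about 12 cm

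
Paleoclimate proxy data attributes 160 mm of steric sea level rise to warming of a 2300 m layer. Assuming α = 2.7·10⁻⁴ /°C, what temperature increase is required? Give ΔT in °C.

ΔT = Δh/(αH) = 0.16 / (2.7×10⁻⁴ × 2300) ≈ 0.2576 °C

0.26 °C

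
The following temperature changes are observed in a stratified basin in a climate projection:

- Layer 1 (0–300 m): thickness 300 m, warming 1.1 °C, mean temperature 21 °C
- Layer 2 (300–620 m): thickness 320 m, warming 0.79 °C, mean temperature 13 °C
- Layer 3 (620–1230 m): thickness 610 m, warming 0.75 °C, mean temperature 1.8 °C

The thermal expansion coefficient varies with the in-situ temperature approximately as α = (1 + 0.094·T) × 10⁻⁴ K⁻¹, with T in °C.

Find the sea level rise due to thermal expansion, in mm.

Layer 1: α = (1 + 0.094×21)×10⁻⁴ = 2.974×10⁻⁴ K⁻¹
Layer 2: α = (1 + 0.094×13)×10⁻⁴ = 2.222×10⁻⁴ K⁻¹
Layer 3: α = (1 + 0.094×1.8)×10⁻⁴ = 1.1692×10⁻⁴ K⁻¹
0–300 m: 1.1 × 300 × 2.974×10⁻⁴ = 0.098142 m
Layer 2: 2.222×10⁻⁴ × 0.79 × 320 = 0.05617216 m
Layer 3: 610 × 0.75 × 1.1692×10⁻⁴ = 0.0534909 m
Δh = 0.098142 + 0.05617216 + 0.0534909 = 0.20780506 m ≈ 210 mm

Δh ≈ 210 mm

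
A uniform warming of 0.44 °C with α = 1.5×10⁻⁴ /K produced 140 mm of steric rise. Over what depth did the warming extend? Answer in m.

H ≈ 2100 m

H = Δh/(αΔT) = 0.14 / (1.5×10⁻⁴ × 0.44) ≈ 2121 m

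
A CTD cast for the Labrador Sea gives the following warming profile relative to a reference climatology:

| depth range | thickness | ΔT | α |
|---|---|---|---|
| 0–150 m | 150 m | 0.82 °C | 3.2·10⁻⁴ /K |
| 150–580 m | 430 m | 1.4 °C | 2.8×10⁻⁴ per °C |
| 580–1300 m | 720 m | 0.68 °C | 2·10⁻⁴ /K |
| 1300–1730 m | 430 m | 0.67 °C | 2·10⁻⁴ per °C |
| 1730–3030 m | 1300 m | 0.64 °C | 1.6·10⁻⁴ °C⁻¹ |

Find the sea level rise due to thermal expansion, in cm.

0–150 m: 150 × 3.2×10⁻⁴ × 0.82 = 0.03936 m
Layer 2: 2.8×10⁻⁴ × 1.4 × 430 = 0.16856 m
Layer 3: 720 × 2×10⁻⁴ × 0.68 = 0.09792 m
Layer 4: 430 × 0.67 × 2×10⁻⁴ = 0.05762 m
Layer 5: 1.6×10⁻⁴ × 1300 × 0.64 = 0.13312 m
Δh = 0.03936 + 0.16856 + 0.09792 + 0.05762 + 0.13312 = 0.49658 m ≈ 49.7 cm

49.7 cm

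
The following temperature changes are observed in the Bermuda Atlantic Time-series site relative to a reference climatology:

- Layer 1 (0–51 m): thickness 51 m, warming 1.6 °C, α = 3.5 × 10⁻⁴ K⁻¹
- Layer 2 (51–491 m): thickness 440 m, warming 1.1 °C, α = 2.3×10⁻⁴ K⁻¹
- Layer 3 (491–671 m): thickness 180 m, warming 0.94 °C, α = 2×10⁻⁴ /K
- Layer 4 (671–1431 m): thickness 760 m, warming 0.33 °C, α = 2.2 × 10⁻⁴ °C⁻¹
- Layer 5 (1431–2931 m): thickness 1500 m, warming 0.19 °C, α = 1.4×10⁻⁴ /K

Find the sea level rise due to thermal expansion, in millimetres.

1.6 × 51 × 3.5×10⁻⁴ = 0.02856 m
Layer 2: 440 × 1.1 × 2.3×10⁻⁴ = 0.11132 m
491–671 m: 2×10⁻⁴ × 0.94 × 180 = 0.03384 m
Layer 4: 2.2×10⁻⁴ × 0.33 × 760 = 0.055176 m
1.4×10⁻⁴ × 0.19 × 1500 = 0.03990 m
Δh = 0.02856 + 0.11132 + 0.03384 + 0.055176 + 0.03990 = 0.268796 m ≈ 269 mm

Δh = 269 mm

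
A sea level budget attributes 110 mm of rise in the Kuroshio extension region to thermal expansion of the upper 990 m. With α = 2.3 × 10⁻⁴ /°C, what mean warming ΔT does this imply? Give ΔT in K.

about 0.483 K

ΔT = Δh/(αH) = 0.11 / (2.3×10⁻⁴ × 990) ≈ 0.4831 K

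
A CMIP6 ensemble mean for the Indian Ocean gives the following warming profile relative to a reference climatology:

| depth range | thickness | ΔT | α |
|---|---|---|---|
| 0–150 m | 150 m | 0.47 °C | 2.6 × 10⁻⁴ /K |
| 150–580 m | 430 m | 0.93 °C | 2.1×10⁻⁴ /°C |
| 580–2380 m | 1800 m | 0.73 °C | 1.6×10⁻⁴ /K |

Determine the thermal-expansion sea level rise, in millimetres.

about 310 mm

0–150 m: 150 × 0.47 × 2.6×10⁻⁴ = 0.01833 m
150–580 m: 430 × 0.93 × 2.1×10⁻⁴ = 0.083979 m
Layer 3: 0.73 × 1800 × 1.6×10⁻⁴ = 0.21024 m
Δh = 0.01833 + 0.083979 + 0.21024 = 0.312549 m ≈ 310 mm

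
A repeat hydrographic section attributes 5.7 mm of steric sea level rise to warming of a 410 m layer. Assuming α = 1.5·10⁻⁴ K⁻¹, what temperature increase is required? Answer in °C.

about 0.0927 °C

ΔT = Δh/(αH) = 0.0057 / (1.5×10⁻⁴ × 410) ≈ 0.09268 °C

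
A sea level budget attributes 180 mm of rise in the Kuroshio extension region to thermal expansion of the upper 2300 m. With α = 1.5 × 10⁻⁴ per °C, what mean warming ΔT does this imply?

about 0.52 K

ΔT = Δh/(αH) = 0.18 / (1.5×10⁻⁴ × 2300) ≈ 0.5217 K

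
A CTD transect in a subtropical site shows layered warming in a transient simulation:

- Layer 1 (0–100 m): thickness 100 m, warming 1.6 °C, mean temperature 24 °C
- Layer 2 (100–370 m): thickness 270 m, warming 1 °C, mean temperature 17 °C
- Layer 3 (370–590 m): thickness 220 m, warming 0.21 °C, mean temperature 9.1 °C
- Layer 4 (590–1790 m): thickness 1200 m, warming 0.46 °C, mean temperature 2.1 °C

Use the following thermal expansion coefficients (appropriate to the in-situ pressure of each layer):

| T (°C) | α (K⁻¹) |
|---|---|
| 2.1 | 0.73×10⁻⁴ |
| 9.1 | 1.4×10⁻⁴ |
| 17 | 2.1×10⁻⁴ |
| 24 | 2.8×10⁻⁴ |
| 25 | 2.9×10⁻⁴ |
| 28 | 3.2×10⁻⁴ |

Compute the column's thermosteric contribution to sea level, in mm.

about 148 mm

Layer 1 at 24 °C → α = 2.8×10⁻⁴ K⁻¹
Layer 2 at 17 °C → α = 2.1×10⁻⁴ K⁻¹
Layer 3 at 9.1 °C → α = 1.4×10⁻⁴ K⁻¹
Layer 4 at 2.1 °C → α = 0.73×10⁻⁴ K⁻¹
0–100 m: 100 × 1.6 × 2.8×10⁻⁴ = 0.04480 m
100–370 m: 270 × 2.1×10⁻⁴ × 1 = 0.05670 m
Layer 3: 1.4×10⁻⁴ × 220 × 0.21 = 0.006468 m
0.46 × 0.73×10⁻⁴ × 1200 = 0.040296 m
Δh = 0.04480 + 0.05670 + 0.006468 + 0.040296 = 0.148264 m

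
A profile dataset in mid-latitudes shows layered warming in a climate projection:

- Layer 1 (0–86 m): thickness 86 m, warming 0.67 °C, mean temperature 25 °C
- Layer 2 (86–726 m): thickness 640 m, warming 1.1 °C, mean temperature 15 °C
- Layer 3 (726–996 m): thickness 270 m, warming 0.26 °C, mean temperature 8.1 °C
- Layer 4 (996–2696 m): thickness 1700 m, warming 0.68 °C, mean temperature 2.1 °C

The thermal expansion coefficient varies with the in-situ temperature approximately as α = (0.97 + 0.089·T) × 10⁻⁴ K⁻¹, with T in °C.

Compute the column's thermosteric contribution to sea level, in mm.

Layer 1: α = (0.97 + 0.089×25)×10⁻⁴ = 3.195×10⁻⁴ K⁻¹
Layer 2: α = (0.97 + 0.089×15)×10⁻⁴ = 2.305×10⁻⁴ K⁻¹
Layer 3: α = (0.97 + 0.089×8.1)×10⁻⁴ = 1.6909×10⁻⁴ K⁻¹
Layer 4: α = (0.97 + 0.089×2.1)×10⁻⁴ = 1.1569×10⁻⁴ K⁻¹
3.195×10⁻⁴ × 86 × 0.67 = 0.01840959 m
86–726 m: 640 × 2.305×10⁻⁴ × 1.1 = 0.162272 m
0.26 × 270 × 1.6909×10⁻⁴ = 0.011870118 m
1700 × 1.1569×10⁻⁴ × 0.68 = 0.13373764 m
Δh = 0.01840959 + 0.162272 + 0.011870118 + 0.13373764 = 0.326289348 m

about 330 mm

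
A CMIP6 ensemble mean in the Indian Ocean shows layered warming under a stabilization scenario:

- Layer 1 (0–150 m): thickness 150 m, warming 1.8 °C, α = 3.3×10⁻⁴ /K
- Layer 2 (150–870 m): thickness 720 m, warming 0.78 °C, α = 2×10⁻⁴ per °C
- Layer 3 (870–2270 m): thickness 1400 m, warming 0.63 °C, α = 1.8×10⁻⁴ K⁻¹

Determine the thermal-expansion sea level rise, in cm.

1.8 × 3.3×10⁻⁴ × 150 = 0.08910 m
Layer 2: 2×10⁻⁴ × 720 × 0.78 = 0.11232 m
1.8×10⁻⁴ × 1400 × 0.63 = 0.15876 m
Δh = 0.08910 + 0.11232 + 0.15876 = 0.36018 m

Δh ≈ 36 cm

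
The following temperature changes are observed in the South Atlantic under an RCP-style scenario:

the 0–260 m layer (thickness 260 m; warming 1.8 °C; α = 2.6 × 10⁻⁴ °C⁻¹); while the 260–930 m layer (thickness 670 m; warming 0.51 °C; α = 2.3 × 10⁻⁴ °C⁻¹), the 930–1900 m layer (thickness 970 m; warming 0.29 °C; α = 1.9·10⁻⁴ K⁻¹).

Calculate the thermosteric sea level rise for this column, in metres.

0–260 m: 1.8 × 2.6×10⁻⁴ × 260 = 0.12168 m
Layer 2: 2.3×10⁻⁴ × 0.51 × 670 = 0.078591 m
930–1900 m: 0.29 × 970 × 1.9×10⁻⁴ = 0.053447 m
Δh = 0.12168 + 0.078591 + 0.053447 = 0.253718 m

0.25 m of thermosteric rise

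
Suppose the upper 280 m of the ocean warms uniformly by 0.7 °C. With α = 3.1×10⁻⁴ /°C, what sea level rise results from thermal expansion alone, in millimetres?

Δh ≈ 61 mm

Δh = αΔT·H = 3.1×10⁻⁴ × 0.7 × 280 = 0.06076 m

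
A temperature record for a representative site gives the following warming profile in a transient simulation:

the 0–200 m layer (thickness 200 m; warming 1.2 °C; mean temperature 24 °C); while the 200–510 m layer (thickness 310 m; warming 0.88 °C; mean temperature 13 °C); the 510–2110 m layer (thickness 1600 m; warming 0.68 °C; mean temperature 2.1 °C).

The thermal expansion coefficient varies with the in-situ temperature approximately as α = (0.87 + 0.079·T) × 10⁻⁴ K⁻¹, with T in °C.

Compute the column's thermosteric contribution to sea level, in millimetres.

about 231 mm

Layer 1: α = (0.87 + 0.079×24)×10⁻⁴ = 2.766×10⁻⁴ K⁻¹
Layer 2: α = (0.87 + 0.079×13)×10⁻⁴ = 1.897×10⁻⁴ K⁻¹
Layer 3: α = (0.87 + 0.079×2.1)×10⁻⁴ = 1.0359×10⁻⁴ K⁻¹
200 × 1.2 × 2.766×10⁻⁴ = 0.066384 m
Layer 2: 310 × 1.897×10⁻⁴ × 0.88 = 0.05175016 m
Layer 3: 1.0359×10⁻⁴ × 1600 × 0.68 = 0.11270592 m
Δh = 0.066384 + 0.05175016 + 0.11270592 = 0.23084008 m ≈ 231 mm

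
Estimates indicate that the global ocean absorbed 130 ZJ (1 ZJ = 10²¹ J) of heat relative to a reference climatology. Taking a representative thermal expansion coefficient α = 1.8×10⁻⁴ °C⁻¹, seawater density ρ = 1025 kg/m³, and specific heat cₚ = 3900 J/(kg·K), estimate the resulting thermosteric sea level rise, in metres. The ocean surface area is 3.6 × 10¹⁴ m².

Per unit area: Q = 130×10²¹ / (3.6×10¹⁴) ≈ 3.611×10⁸ J/m²
Δh = αQ/(ρcₚ) = 1.8×10⁻⁴ × 3.611×10⁸ / (1025 × 3900) ≈ 0.01626 m

about 0.0163 m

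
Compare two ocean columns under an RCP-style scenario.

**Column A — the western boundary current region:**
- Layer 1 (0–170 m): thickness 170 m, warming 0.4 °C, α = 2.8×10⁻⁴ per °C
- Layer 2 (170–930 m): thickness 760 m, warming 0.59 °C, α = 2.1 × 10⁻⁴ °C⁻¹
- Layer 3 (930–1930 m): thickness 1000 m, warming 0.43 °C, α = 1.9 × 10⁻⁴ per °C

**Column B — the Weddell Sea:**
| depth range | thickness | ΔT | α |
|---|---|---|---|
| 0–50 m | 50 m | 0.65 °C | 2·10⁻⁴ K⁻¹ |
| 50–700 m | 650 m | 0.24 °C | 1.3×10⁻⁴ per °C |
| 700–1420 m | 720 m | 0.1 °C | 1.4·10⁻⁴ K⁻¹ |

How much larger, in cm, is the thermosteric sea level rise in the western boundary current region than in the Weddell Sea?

16 cm

A 2.8×10⁻⁴ × 170 × 0.4 = 0.01904 m
A 170–930 m: 760 × 0.59 × 2.1×10⁻⁴ = 0.094164 m
A Layer 3: 0.43 × 1000 × 1.9×10⁻⁴ = 0.08170 m
A total: 0.194904 m
B Layer 1: 0.65 × 2×10⁻⁴ × 50 = 0.00650 m
B 1.3×10⁻⁴ × 650 × 0.24 = 0.02028 m
B 0.1 × 1.4×10⁻⁴ × 720 = 0.01008 m
B total: 0.03686 m
Difference: 0.194904 − 0.03686 = 0.158044 m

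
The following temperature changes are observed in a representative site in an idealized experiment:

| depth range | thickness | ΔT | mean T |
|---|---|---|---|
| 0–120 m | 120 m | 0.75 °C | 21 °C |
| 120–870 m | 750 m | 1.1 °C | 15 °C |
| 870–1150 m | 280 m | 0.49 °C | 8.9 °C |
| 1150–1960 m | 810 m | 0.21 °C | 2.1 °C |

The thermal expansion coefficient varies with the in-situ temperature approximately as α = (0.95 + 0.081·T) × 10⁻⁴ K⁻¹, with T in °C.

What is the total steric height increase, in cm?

Layer 1: α = (0.95 + 0.081×21)×10⁻⁴ = 2.651×10⁻⁴ K⁻¹
Layer 2: α = (0.95 + 0.081×15)×10⁻⁴ = 2.165×10⁻⁴ K⁻¹
Layer 3: α = (0.95 + 0.081×8.9)×10⁻⁴ = 1.6709×10⁻⁴ K⁻¹
Layer 4: α = (0.95 + 0.081×2.1)×10⁻⁴ = 1.1201×10⁻⁴ K⁻¹
Layer 1: 0.75 × 2.651×10⁻⁴ × 120 = 0.023859 m
Layer 2: 2.165×10⁻⁴ × 750 × 1.1 = 0.1786125 m
0.49 × 1.6709×10⁻⁴ × 280 = 0.022924748 m
Layer 4: 1.1201×10⁻⁴ × 810 × 0.21 = 0.019052901 m
Δh = 0.023859 + 0.1786125 + 0.022924748 + 0.019052901 = 0.244449149 m

24.4 cm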